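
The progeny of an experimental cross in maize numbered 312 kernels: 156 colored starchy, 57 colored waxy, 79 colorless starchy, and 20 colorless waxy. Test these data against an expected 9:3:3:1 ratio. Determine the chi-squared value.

Under the 9:3:3:1 hypothesis (Σ ratio = 16, N = 312):
  colored starchy: 312 × 9/16 = 175.5
  colored waxy: 312 × 3/16 = 58.5
  colorless starchy: 312 × 3/16 = 58.5
  colorless waxy: 312 × 1/16 = 19.5
χ² = Σ (O − E)² / E
  colored starchy: (156 − 175.5)² / 175.5 = 2.1667
  colored waxy: (57 − 58.5)² / 58.5 = 0.0385
  colorless starchy: (79 − 58.5)² / 58.5 = 7.1838
  colorless waxy: (20 − 19.5)² / 19.5 = 0.0128
χ² = 2.1667 + 0.0385 + 7.1838 + 0.0128 = 9.4018 ≈ 9.402

9.402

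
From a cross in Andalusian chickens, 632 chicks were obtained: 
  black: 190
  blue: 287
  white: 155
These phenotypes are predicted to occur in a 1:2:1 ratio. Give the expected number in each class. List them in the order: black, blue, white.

Total ratio parts = 4. Expected numbers out of 632:
  black: 632 × 1/4 = 158
  blue: 632 × 2/4 = 316
  white: 632 × 1/4 = 158

158, 316, 158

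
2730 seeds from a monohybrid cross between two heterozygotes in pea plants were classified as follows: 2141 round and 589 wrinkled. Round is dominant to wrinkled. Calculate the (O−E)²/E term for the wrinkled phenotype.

12.809

For a monohybrid cross between heterozygotes with complete dominance, the expected phenotypic ratio is 3:1.
Under the 3:1 hypothesis (Σ ratio = 4, N = 2730):
  round: 2730 × 3/4 = 2047.5
  wrinkled: 2730 × 1/4 = 682.5
Contribution of wrinkled: (589 − 682.5)² / 682.5 = 12.8092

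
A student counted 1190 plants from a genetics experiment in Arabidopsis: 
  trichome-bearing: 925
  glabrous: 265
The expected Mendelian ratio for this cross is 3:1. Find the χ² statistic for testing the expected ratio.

Under the 3:1 hypothesis (Σ ratio = 4, N = 1190):
  trichome-bearing: 1190 × 3/4 = 892.5
  glabrous: 1190 × 1/4 = 297.5
χ² = Σ (O − E)² / E
  trichome-bearing: (925 − 892.5)² / 892.5 = 1.1835
  glabrous: (265 − 297.5)² / 297.5 = 3.5504
χ² = 1.1835 + 3.5504 = 4.7339 ≈ 4.734

4.734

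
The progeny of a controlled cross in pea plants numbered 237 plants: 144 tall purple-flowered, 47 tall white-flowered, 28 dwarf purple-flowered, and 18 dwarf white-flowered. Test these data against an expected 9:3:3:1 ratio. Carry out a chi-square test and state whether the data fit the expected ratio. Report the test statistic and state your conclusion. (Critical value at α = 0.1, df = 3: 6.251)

7.771; not consistent

Under the 9:3:3:1 hypothesis (Σ ratio = 16, N = 237):
  tall purple-flowered: 237 × 9/16 = 133.3125
  tall white-flowered: 237 × 3/16 = 44.4375
  dwarf purple-flowered: 237 × 3/16 = 44.4375
  dwarf white-flowered: 237 × 1/16 = 14.8125
χ² = Σ (O − E)² / E
  tall purple-flowered: (144 − 133.3125)² / 133.3125 = 0.8568
  tall white-flowered: (47 − 44.4375)² / 44.4375 = 0.1478
  dwarf purple-flowered: (28 − 44.4375)² / 44.4375 = 6.0803
  dwarf white-flowered: (18 − 14.8125)² / 14.8125 = 0.6859
χ² = 0.8568 + 0.1478 + 6.0803 + 0.6859 = 7.7708 ≈ 7.771
Degrees of freedom = 4 − 1 = 3; critical value at α = 0.1 is 6.251.
Since 7.771 > 6.251, we reject the null hypothesis — the data do not fit the 9:3:3:1 ratio.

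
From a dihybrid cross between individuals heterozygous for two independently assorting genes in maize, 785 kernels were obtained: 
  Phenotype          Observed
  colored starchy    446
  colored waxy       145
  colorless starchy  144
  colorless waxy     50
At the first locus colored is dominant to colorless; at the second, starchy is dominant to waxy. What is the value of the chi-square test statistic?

0.164

A dihybrid F₂ with independent assortment and complete dominance at both loci gives a 9:3:3:1 phenotypic ratio.
Under the 9:3:3:1 hypothesis (Σ ratio = 16, N = 785):
  colored starchy: 785 × 9/16 = 441.5625
  colored waxy: 785 × 3/16 = 147.1875
  colorless starchy: 785 × 3/16 = 147.1875
  colorless waxy: 785 × 1/16 = 49.0625
χ² = Σ (O − E)² / E
  colored starchy: (446 − 441.5625)² / 441.5625 = 0.0446
  colored waxy: (145 − 147.1875)² / 147.1875 = 0.0325
  colorless starchy: (144 − 147.1875)² / 147.1875 = 0.0690
  colorless waxy: (50 − 49.0625)² / 49.0625 = 0.0179
χ² = 0.0446 + 0.0325 + 0.0690 + 0.0179 = 0.164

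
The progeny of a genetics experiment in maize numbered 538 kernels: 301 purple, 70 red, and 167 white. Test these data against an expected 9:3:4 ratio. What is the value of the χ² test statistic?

Total ratio parts = 16. Expected numbers out of 538:
  purple: 538 × 9/16 = 302.625
  red: 538 × 3/16 = 100.875
  white: 538 × 4/16 = 134.5
χ² = Σ (O − E)² / E
  purple: (301 − 302.625)² / 302.625 = 0.0087
  red: (70 − 100.875)² / 100.875 = 9.4500
  white: (167 − 134.5)² / 134.5 = 7.8532
χ² = 0.0087 + 9.4500 + 7.8532 = 17.3119 ≈ 17.312

17.312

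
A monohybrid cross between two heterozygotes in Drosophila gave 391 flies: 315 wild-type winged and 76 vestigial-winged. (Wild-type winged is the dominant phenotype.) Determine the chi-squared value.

For a monohybrid cross between heterozygotes with complete dominance, the expected phenotypic ratio is 3:1.
Under the 3:1 hypothesis (Σ ratio = 4, N = 391):
  wild-type winged: 391 × 3/4 = 293.25
  vestigial-winged: 391 × 1/4 = 97.75
χ² = Σ (O − E)² / E
  wild-type winged: (315 − 293.25)² / 293.25 = 1.6132
  vestigial-winged: (76 − 97.75)² / 97.75 = 4.8395
χ² = 1.6132 + 4.8395 = 6.4527 ≈ 6.453

6.453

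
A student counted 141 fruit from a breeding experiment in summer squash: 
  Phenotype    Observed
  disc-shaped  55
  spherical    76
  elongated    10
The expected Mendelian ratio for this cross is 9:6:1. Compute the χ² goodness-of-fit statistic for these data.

The 9:6:1 ratio has 16 parts, so with N = 141 the expected counts are:
  disc-shaped: 141 × 9/16 = 79.3125
  spherical: 141 × 6/16 = 52.875
  elongated: 141 × 1/16 = 8.8125
χ² = Σ (O − E)² / E
  disc-shaped: (55 − 79.3125)² / 79.3125 = 7.4528
  spherical: (76 − 52.875)² / 52.875 = 10.1138
  elongated: (10 − 8.8125)² / 8.8125 = 0.1600
χ² = 7.4528 + 10.1138 + 0.1600 = 17.7266 ≈ 17.727

17.727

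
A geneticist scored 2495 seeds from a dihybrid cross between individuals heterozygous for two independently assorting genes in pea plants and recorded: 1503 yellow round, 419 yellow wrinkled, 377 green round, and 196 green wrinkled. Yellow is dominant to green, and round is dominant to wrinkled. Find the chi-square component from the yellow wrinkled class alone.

A dihybrid F₂ with independent assortment and complete dominance at both loci gives a 9:3:3:1 phenotypic ratio.
Under the 9:3:3:1 hypothesis (Σ ratio = 16, N = 2495):
  yellow round: 2495 × 9/16 = 1403.4375
  yellow wrinkled: 2495 × 3/16 = 467.8125
  green round: 2495 × 3/16 = 467.8125
  green wrinkled: 2495 × 1/16 = 155.9375
Contribution of yellow wrinkled: (419 − 467.8125)² / 467.8125 = 5.0932

5.093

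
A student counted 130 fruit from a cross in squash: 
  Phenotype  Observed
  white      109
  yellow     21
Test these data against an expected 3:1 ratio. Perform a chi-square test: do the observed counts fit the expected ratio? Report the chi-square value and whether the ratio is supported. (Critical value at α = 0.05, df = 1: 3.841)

5.426; not consistent

Total ratio parts = 4. Expected numbers out of 130:
  white: 130 × 3/4 = 97.5
  yellow: 130 × 1/4 = 32.5
χ² = Σ (O − E)² / E
  white: (109 − 97.5)² / 97.5 = 1.3564
  yellow: (21 − 32.5)² / 32.5 = 4.0692
χ² = 1.3564 + 4.0692 = 5.4256 ≈ 5.426
Degrees of freedom = 2 − 1 = 1; critical value at α = 0.05 is 3.841.
Since 5.426 > 3.841, we reject the null hypothesis — the data do not fit the 3:1 ratio.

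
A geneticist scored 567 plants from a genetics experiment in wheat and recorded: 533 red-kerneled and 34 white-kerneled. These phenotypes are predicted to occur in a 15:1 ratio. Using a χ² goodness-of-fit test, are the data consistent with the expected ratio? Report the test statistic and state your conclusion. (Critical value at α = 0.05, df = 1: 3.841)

0.062; consistent

Expected counts for N = 567 under a 15:1 ratio (total parts = 16):
  red-kerneled: 567 × 15/16 = 531.5625
  white-kerneled: 567 × 1/16 = 35.4375
χ² = Σ (O − E)² / E
  red-kerneled: (533 − 531.5625)² / 531.5625 = 0.0039
  white-kerneled: (34 − 35.4375)² / 35.4375 = 0.0583
χ² = 0.0039 + 0.0583 = 0.0622 ≈ 0.062
Degrees of freedom = 2 − 1 = 1; critical value at α = 0.05 is 3.841.
Since 0.062 < 3.841, we fail to reject the null hypothesis — the data are consistent with the 15:1 ratio.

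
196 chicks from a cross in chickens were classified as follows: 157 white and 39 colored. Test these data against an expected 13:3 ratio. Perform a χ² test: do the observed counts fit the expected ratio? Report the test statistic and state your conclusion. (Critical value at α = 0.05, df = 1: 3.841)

0.170; consistent

Total ratio parts = 16. Expected numbers out of 196:
  white: 196 × 13/16 = 159.25
  colored: 196 × 3/16 = 36.75
χ² = Σ (O − E)² / E
  white: (157 − 159.25)² / 159.25 = 0.0318
  colored: (39 − 36.75)² / 36.75 = 0.1378
χ² = 0.0318 + 0.1378 = 0.1696 ≈ 0.170
Degrees of freedom = 2 − 1 = 1; critical value at α = 0.05 is 3.841.
Since 0.170 < 3.841, we fail to reject the null hypothesis — the data are consistent with the 13:3 ratio.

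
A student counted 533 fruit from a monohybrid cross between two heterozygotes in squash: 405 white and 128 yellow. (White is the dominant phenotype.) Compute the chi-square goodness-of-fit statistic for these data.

For a monohybrid cross between heterozygotes with complete dominance, the expected phenotypic ratio is 3:1.
Expected counts for N = 533 under a 3:1 ratio (total parts = 4):
  white: 533 × 3/4 = 399.75
  yellow: 533 × 1/4 = 133.25
χ² = Σ (O − E)² / E
  white: (405 − 399.75)² / 399.75 = 0.0689
  yellow: (128 − 133.25)² / 133.25 = 0.2068
χ² = 0.0689 + 0.2068 = 0.2757 ≈ 0.276

0.276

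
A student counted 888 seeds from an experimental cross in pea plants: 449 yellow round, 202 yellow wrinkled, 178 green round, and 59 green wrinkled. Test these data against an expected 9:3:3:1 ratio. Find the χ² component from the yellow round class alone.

Under the 9:3:3:1 hypothesis (Σ ratio = 16, N = 888):
  yellow round: 888 × 9/16 = 499.5
  yellow wrinkled: 888 × 3/16 = 166.5
  green round: 888 × 3/16 = 166.5
  green wrinkled: 888 × 1/16 = 55.5
Contribution of yellow round: (449 − 499.5)² / 499.5 = 5.1056

5.106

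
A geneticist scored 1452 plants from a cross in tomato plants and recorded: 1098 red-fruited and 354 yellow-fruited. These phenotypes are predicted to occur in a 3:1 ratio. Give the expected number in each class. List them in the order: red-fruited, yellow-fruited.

1089, 363

Under the 3:1 hypothesis (Σ ratio = 4, N = 1452):
  red-fruited: 1452 × 3/4 = 1089
  yellow-fruited: 1452 × 1/4 = 363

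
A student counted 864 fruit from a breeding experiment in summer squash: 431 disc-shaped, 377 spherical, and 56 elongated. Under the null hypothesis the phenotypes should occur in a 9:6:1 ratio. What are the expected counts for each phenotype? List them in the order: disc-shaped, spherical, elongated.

486, 324, 54

Expected counts for N = 864 under a 9:6:1 ratio (total parts = 16):
  disc-shaped: 864 × 9/16 = 486
  spherical: 864 × 6/16 = 324
  elongated: 864 × 1/16 = 54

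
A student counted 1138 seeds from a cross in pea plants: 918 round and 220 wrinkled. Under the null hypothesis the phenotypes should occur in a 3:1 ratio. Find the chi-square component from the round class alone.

Under the 3:1 hypothesis (Σ ratio = 4, N = 1138):
  round: 1138 × 3/4 = 853.5
  wrinkled: 1138 × 1/4 = 284.5
Contribution of round: (918 − 853.5)² / 853.5 = 4.8743

4.874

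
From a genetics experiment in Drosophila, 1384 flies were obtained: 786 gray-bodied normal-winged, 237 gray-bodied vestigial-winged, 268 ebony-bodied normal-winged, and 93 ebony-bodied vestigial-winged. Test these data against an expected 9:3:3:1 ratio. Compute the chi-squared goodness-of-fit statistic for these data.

2.790

Expected counts for N = 1384 under a 9:3:3:1 ratio (total parts = 16):
  gray-bodied normal-winged: 1384 × 9/16 = 778.5
  gray-bodied vestigial-winged: 1384 × 3/16 = 259.5
  ebony-bodied normal-winged: 1384 × 3/16 = 259.5
  ebony-bodied vestigial-winged: 1384 × 1/16 = 86.5
χ² = Σ (O − E)² / E
  gray-bodied normal-winged: (786 − 778.5)² / 778.5 = 0.0723
  gray-bodied vestigial-winged: (237 − 259.5)² / 259.5 = 1.9509
  ebony-bodied normal-winged: (268 − 259.5)² / 259.5 = 0.2784
  ebony-bodied vestigial-winged: (93 − 86.5)² / 86.5 = 0.4884
χ² = 0.0723 + 1.9509 + 0.2784 + 0.4884 = 2.790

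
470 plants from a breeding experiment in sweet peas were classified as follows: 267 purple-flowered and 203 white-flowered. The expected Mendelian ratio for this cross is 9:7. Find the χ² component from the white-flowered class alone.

Under the 9:7 hypothesis (Σ ratio = 16, N = 470):
  purple-flowered: 470 × 9/16 = 264.375
  white-flowered: 470 × 7/16 = 205.625
Contribution of white-flowered: (203 − 205.625)² / 205.625 = 0.0335

0.034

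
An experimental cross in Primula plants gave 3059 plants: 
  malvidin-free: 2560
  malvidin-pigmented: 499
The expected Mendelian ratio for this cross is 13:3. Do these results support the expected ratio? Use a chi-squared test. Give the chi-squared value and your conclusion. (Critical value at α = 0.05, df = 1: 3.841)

Total ratio parts = 16. Expected numbers out of 3059:
  malvidin-free: 3059 × 13/16 = 2485.4375
  malvidin-pigmented: 3059 × 3/16 = 573.5625
χ² = Σ (O − E)² / E
  malvidin-free: (2560 − 2485.4375)² / 2485.4375 = 2.2369
  malvidin-pigmented: (499 − 573.5625)² / 573.5625 = 9.6930
χ² = 2.2369 + 9.6930 = 11.9299 ≈ 11.930
Degrees of freedom = 2 − 1 = 1; critical value at α = 0.05 is 3.841.
Since 11.930 > 3.841, we reject the null hypothesis — the data do not fit the 13:3 ratio.

11.930; not consistent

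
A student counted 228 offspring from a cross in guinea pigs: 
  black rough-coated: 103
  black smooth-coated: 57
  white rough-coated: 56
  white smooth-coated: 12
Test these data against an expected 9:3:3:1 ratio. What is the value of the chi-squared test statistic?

The 9:3:3:1 ratio has 16 parts, so with N = 228 the expected counts are:
  black rough-coated: 228 × 9/16 = 128.25
  black smooth-coated: 228 × 3/16 = 42.75
  white rough-coated: 228 × 3/16 = 42.75
  white smooth-coated: 228 × 1/16 = 14.25
χ² = Σ (O − E)² / E
  black rough-coated: (103 − 128.25)² / 128.25 = 4.9712
  black smooth-coated: (57 − 42.75)² / 42.75 = 4.7500
  white rough-coated: (56 − 42.75)² / 42.75 = 4.1067
  white smooth-coated: (12 − 14.25)² / 14.25 = 0.3553
χ² = 4.9712 + 4.7500 + 4.1067 + 0.3553 = 14.1832 ≈ 14.183

14.183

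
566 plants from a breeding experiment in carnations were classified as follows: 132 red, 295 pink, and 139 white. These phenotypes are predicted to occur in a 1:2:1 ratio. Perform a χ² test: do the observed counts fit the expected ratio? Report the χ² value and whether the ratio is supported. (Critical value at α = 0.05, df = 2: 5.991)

1.191; consistent

Expected counts for N = 566 under a 1:2:1 ratio (total parts = 4):
  red: 566 × 1/4 = 141.5
  pink: 566 × 2/4 = 283
  white: 566 × 1/4 = 141.5
χ² = Σ (O − E)² / E
  red: (132 − 141.5)² / 141.5 = 0.6378
  pink: (295 − 283)² / 283 = 0.5088
  white: (139 − 141.5)² / 141.5 = 0.0442
χ² = 0.6378 + 0.5088 + 0.0442 = 1.1908 ≈ 1.191
Degrees of freedom = 3 − 1 = 2; critical value at α = 0.05 is 5.991.
Since 1.191 < 5.991, we fail to reject the null hypothesis — the data are consistent with the 1:2:1 ratio.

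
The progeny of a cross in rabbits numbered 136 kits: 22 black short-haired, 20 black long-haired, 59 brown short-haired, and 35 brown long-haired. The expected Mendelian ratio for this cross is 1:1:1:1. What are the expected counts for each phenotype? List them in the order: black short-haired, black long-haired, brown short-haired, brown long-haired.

34, 34, 34, 34

Expected counts for N = 136 under a 1:1:1:1 ratio (total parts = 4):
  black short-haired: 136 × 1/4 = 34
  black long-haired: 136 × 1/4 = 34
  brown short-haired: 136 × 1/4 = 34
  brown long-haired: 136 × 1/4 = 34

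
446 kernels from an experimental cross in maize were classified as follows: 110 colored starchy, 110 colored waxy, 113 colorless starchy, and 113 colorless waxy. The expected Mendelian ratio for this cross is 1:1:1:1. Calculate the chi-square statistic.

The 1:1:1:1 ratio has 4 parts, so with N = 446 the expected counts are:
  colored starchy: 446 × 1/4 = 111.5
  colored waxy: 446 × 1/4 = 111.5
  colorless starchy: 446 × 1/4 = 111.5
  colorless waxy: 446 × 1/4 = 111.5
χ² = Σ (O − E)² / E
  colored starchy: (110 − 111.5)² / 111.5 = 0.0202
  colored waxy: (110 − 111.5)² / 111.5 = 0.0202
  colorless starchy: (113 − 111.5)² / 111.5 = 0.0202
  colorless waxy: (113 − 111.5)² / 111.5 = 0.0202
χ² = 0.0202 + 0.0202 + 0.0202 + 0.0202 = 0.0808 ≈ 0.081

0.081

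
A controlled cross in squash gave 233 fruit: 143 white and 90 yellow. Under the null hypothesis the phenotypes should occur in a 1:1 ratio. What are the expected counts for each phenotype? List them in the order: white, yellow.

The 1:1 ratio has 2 parts, so with N = 233 the expected counts are:
  white: 233 × 1/2 = 116.5
  yellow: 233 × 1/2 = 116.5

116.5, 116.5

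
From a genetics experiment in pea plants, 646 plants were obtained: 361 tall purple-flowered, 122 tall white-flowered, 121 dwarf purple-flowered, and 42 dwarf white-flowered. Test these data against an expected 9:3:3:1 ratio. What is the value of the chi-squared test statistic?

0.087

Under the 9:3:3:1 hypothesis (Σ ratio = 16, N = 646):
  tall purple-flowered: 646 × 9/16 = 363.375
  tall white-flowered: 646 × 3/16 = 121.125
  dwarf purple-flowered: 646 × 3/16 = 121.125
  dwarf white-flowered: 646 × 1/16 = 40.375
χ² = Σ (O − E)² / E
  tall purple-flowered: (361 − 363.375)² / 363.375 = 0.0155
  tall white-flowered: (122 − 121.125)² / 121.125 = 0.0063
  dwarf purple-flowered: (121 − 121.125)² / 121.125 = 0.0001
  dwarf white-flowered: (42 − 40.375)² / 40.375 = 0.0654
χ² = 0.0155 + 0.0063 + 0.0001 + 0.0654 = 0.0873 ≈ 0.087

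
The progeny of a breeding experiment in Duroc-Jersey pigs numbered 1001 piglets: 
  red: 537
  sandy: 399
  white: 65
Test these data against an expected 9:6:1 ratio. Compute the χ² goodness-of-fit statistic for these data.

2.788

Expected counts for N = 1001 under a 9:6:1 ratio (total parts = 16):
  red: 1001 × 9/16 = 563.0625
  sandy: 1001 × 6/16 = 375.375
  white: 1001 × 1/16 = 62.5625
χ² = Σ (O − E)² / E
  red: (537 − 563.0625)² / 563.0625 = 1.2064
  sandy: (399 − 375.375)² / 375.375 = 1.4869
  white: (65 − 62.5625)² / 62.5625 = 0.0950
χ² = 1.2064 + 1.4869 + 0.0950 = 2.7883 ≈ 2.788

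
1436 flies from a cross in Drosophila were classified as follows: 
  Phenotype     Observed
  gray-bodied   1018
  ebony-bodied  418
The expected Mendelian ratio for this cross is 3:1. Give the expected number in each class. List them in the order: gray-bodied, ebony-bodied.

1077, 359

Total ratio parts = 4. Expected numbers out of 1436:
  gray-bodied: 1436 × 3/4 = 1077
  ebony-bodied: 1436 × 1/4 = 359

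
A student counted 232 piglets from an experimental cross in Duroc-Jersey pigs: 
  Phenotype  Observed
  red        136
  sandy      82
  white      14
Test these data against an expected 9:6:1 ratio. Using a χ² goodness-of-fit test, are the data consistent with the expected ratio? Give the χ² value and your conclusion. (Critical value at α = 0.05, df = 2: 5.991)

Expected counts for N = 232 under a 9:6:1 ratio (total parts = 16):
  red: 232 × 9/16 = 130.5
  sandy: 232 × 6/16 = 87
  white: 232 × 1/16 = 14.5
χ² = Σ (O − E)² / E
  red: (136 − 130.5)² / 130.5 = 0.2318
  sandy: (82 − 87)² / 87 = 0.2874
  white: (14 − 14.5)² / 14.5 = 0.0172
χ² = 0.2318 + 0.2874 + 0.0172 = 0.5364 ≈ 0.536
Degrees of freedom = 3 − 1 = 2; critical value at α = 0.05 is 5.991.
Since 0.536 < 5.991, we fail to reject the null hypothesis — the data are consistent with the 9:6:1 ratio.

0.536; consistent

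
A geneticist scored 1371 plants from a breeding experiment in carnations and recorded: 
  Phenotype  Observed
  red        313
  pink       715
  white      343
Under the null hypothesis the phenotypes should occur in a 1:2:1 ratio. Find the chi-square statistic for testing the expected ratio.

3.852

The 1:2:1 ratio has 4 parts, so with N = 1371 the expected counts are:
  red: 1371 × 1/4 = 342.75
  pink: 1371 × 2/4 = 685.5
  white: 1371 × 1/4 = 342.75
χ² = Σ (O − E)² / E
  red: (313 − 342.75)² / 342.75 = 2.5822
  pink: (715 − 685.5)² / 685.5 = 1.2695
  white: (343 − 342.75)² / 342.75 = 0.0002
χ² = 2.5822 + 1.2695 + 0.0002 = 3.8519 ≈ 3.852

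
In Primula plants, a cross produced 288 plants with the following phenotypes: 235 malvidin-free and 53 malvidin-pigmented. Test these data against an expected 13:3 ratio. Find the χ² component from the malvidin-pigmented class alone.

0.019

Under the 13:3 hypothesis (Σ ratio = 16, N = 288):
  malvidin-free: 288 × 13/16 = 234
  malvidin-pigmented: 288 × 3/16 = 54
Contribution of malvidin-pigmented: (53 − 54)² / 54 = 0.0185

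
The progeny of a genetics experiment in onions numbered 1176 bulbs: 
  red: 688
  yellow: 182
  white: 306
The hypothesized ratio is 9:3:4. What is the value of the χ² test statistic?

8.274

Expected counts for N = 1176 under a 9:3:4 ratio (total parts = 16):
  red: 1176 × 9/16 = 661.5
  yellow: 1176 × 3/16 = 220.5
  white: 1176 × 4/16 = 294
χ² = Σ (O − E)² / E
  red: (688 − 661.5)² / 661.5 = 1.0616
  yellow: (182 − 220.5)² / 220.5 = 6.7222
  white: (306 − 294)² / 294 = 0.4898
χ² = 1.0616 + 6.7222 + 0.4898 = 8.2736 ≈ 8.274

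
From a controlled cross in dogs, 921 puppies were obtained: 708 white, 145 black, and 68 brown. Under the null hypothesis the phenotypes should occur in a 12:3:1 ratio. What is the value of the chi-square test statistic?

The 12:3:1 ratio has 16 parts, so with N = 921 the expected counts are:
  white: 921 × 12/16 = 690.75
  black: 921 × 3/16 = 172.6875
  brown: 921 × 1/16 = 57.5625
χ² = Σ (O − E)² / E
  white: (708 − 690.75)² / 690.75 = 0.4308
  black: (145 − 172.6875)² / 172.6875 = 4.4392
  brown: (68 − 57.5625)² / 57.5625 = 1.8926
χ² = 0.4308 + 4.4392 + 1.8926 = 6.7626 ≈ 6.763

6.763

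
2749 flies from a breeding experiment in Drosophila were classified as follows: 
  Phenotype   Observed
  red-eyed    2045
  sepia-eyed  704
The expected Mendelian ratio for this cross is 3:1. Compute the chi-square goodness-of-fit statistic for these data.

Expected counts for N = 2749 under a 3:1 ratio (total parts = 4):
  red-eyed: 2749 × 3/4 = 2061.75
  sepia-eyed: 2749 × 1/4 = 687.25
χ² = Σ (O − E)² / E
  red-eyed: (2045 − 2061.75)² / 2061.75 = 0.1361
  sepia-eyed: (704 − 687.25)² / 687.25 = 0.4082
χ² = 0.1361 + 0.4082 = 0.5443 ≈ 0.544

0.544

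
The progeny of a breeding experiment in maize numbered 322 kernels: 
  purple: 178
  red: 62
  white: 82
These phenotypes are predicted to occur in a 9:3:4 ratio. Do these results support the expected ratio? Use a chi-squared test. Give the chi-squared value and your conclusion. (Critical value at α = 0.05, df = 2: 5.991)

Under the 9:3:4 hypothesis (Σ ratio = 16, N = 322):
  purple: 322 × 9/16 = 181.125
  red: 322 × 3/16 = 60.375
  white: 322 × 4/16 = 80.5
χ² = Σ (O − E)² / E
  purple: (178 − 181.125)² / 181.125 = 0.0539
  red: (62 − 60.375)² / 60.375 = 0.0437
  white: (82 − 80.5)² / 80.5 = 0.0280
χ² = 0.0539 + 0.0437 + 0.0280 = 0.1256 ≈ 0.126
Degrees of freedom = 3 − 1 = 2; critical value at α = 0.05 is 5.991.
Since 0.126 < 5.991, we fail to reject the null hypothesis — the data are consistent with the 9:3:4 ratio.

0.126; consistent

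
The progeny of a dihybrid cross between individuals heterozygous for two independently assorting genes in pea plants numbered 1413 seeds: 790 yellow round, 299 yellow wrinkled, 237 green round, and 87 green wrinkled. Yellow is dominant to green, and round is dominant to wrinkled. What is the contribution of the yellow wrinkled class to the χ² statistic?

A dihybrid F₂ with independent assortment and complete dominance at both loci gives a 9:3:3:1 phenotypic ratio.
Under the 9:3:3:1 hypothesis (Σ ratio = 16, N = 1413):
  yellow round: 1413 × 9/16 = 794.8125
  yellow wrinkled: 1413 × 3/16 = 264.9375
  green round: 1413 × 3/16 = 264.9375
  green wrinkled: 1413 × 1/16 = 88.3125
Contribution of yellow wrinkled: (299 − 264.9375)² / 264.9375 = 4.3793

4.379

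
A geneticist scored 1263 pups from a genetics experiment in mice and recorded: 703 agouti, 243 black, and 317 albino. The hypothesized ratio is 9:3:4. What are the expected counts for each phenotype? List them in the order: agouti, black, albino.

Total ratio parts = 16. Expected numbers out of 1263:
  agouti: 1263 × 9/16 = 710.4375
  black: 1263 × 3/16 = 236.8125
  albino: 1263 × 4/16 = 315.75

710.4375, 236.8125, 315.75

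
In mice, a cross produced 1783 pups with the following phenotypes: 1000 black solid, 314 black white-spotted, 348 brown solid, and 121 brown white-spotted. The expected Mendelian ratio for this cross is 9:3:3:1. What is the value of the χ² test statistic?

Total ratio parts = 16. Expected numbers out of 1783:
  black solid: 1783 × 9/16 = 1002.9375
  black white-spotted: 1783 × 3/16 = 334.3125
  brown solid: 1783 × 3/16 = 334.3125
  brown white-spotted: 1783 × 1/16 = 111.4375
χ² = Σ (O − E)² / E
  black solid: (1000 − 1002.9375)² / 1002.9375 = 0.0086
  black white-spotted: (314 − 334.3125)² / 334.3125 = 1.2342
  brown solid: (348 − 334.3125)² / 334.3125 = 0.5604
  brown white-spotted: (121 − 111.4375)² / 111.4375 = 0.8206
χ² = 0.0086 + 1.2342 + 0.5604 + 0.8206 = 2.6238 ≈ 2.624

2.624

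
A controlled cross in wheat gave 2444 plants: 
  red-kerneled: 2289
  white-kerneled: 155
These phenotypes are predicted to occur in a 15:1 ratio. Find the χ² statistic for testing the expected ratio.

0.035

Expected counts for N = 2444 under a 15:1 ratio (total parts = 16):
  red-kerneled: 2444 × 15/16 = 2291.25
  white-kerneled: 2444 × 1/16 = 152.75
χ² = Σ (O − E)² / E
  red-kerneled: (2289 − 2291.25)² / 2291.25 = 0.0022
  white-kerneled: (155 − 152.75)² / 152.75 = 0.0331
χ² = 0.0022 + 0.0331 = 0.0353 ≈ 0.035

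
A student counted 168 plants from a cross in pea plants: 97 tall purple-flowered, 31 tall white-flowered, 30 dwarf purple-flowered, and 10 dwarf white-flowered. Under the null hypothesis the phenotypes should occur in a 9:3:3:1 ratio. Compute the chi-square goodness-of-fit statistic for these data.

Total ratio parts = 16. Expected numbers out of 168:
  tall purple-flowered: 168 × 9/16 = 94.5
  tall white-flowered: 168 × 3/16 = 31.5
  dwarf purple-flowered: 168 × 3/16 = 31.5
  dwarf white-flowered: 168 × 1/16 = 10.5
χ² = Σ (O − E)² / E
  tall purple-flowered: (97 − 94.5)² / 94.5 = 0.0661
  tall white-flowered: (31 − 31.5)² / 31.5 = 0.0079
  dwarf purple-flowered: (30 − 31.5)² / 31.5 = 0.0714
  dwarf white-flowered: (10 − 10.5)² / 10.5 = 0.0238
χ² = 0.0661 + 0.0079 + 0.0714 + 0.0238 = 0.1692 ≈ 0.169

0.169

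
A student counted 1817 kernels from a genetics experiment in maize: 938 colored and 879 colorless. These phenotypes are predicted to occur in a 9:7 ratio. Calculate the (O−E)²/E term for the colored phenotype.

Under the 9:7 hypothesis (Σ ratio = 16, N = 1817):
  colored: 1817 × 9/16 = 1022.0625
  colorless: 1817 × 7/16 = 794.9375
Contribution of colored: (938 − 1022.0625)² / 1022.0625 = 6.9140

6.914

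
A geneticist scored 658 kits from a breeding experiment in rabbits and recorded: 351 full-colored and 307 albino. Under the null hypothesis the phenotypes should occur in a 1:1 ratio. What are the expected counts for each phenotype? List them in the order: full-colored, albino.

The 1:1 ratio has 2 parts, so with N = 658 the expected counts are:
  full-colored: 658 × 1/2 = 329
  albino: 658 × 1/2 = 329

329, 329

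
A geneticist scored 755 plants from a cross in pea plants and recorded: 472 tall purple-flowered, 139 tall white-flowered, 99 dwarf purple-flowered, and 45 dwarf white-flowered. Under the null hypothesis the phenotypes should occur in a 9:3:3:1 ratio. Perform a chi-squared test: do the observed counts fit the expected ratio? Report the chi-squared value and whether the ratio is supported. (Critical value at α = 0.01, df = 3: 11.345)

18.216; not consistent

Total ratio parts = 16. Expected numbers out of 755:
  tall purple-flowered: 755 × 9/16 = 424.6875
  tall white-flowered: 755 × 3/16 = 141.5625
  dwarf purple-flowered: 755 × 3/16 = 141.5625
  dwarf white-flowered: 755 × 1/16 = 47.1875
χ² = Σ (O − E)² / E
  tall purple-flowered: (472 − 424.6875)² / 424.6875 = 5.2709
  tall white-flowered: (139 − 141.5625)² / 141.5625 = 0.0464
  dwarf purple-flowered: (99 − 141.5625)² / 141.5625 = 12.7969
  dwarf white-flowered: (45 − 47.1875)² / 47.1875 = 0.1014
χ² = 5.2709 + 0.0464 + 12.7969 + 0.1014 = 18.2156 ≈ 18.216
Degrees of freedom = 4 − 1 = 3; critical value at α = 0.01 is 11.345.
Since 18.216 > 11.345, we reject the null hypothesis — the data do not fit the 9:3:3:1 ratio.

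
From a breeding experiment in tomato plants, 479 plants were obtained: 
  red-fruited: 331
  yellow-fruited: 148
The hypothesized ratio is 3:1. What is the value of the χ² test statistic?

Total ratio parts = 4. Expected numbers out of 479:
  red-fruited: 479 × 3/4 = 359.25
  yellow-fruited: 479 × 1/4 = 119.75
χ² = Σ (O − E)² / E
  red-fruited: (331 − 359.25)² / 359.25 = 2.2215
  yellow-fruited: (148 − 119.75)² / 119.75 = 6.6644
χ² = 2.2215 + 6.6644 = 8.8859 ≈ 8.886

8.886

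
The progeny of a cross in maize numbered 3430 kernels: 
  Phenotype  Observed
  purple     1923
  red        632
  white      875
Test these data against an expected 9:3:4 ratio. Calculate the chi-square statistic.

0.571

The 9:3:4 ratio has 16 parts, so with N = 3430 the expected counts are:
  purple: 3430 × 9/16 = 1929.375
  red: 3430 × 3/16 = 643.125
  white: 3430 × 4/16 = 857.5
χ² = Σ (O − E)² / E
  purple: (1923 − 1929.375)² / 1929.375 = 0.0211
  red: (632 − 643.125)² / 643.125 = 0.1924
  white: (875 − 857.5)² / 857.5 = 0.3571
χ² = 0.0211 + 0.1924 + 0.3571 = 0.5706 ≈ 0.571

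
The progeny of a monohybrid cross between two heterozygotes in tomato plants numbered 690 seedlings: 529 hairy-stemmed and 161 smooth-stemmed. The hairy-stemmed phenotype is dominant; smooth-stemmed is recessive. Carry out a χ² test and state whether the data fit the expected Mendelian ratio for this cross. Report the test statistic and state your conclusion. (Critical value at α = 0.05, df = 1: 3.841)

For a monohybrid cross between heterozygotes with complete dominance, the expected phenotypic ratio is 3:1.
Expected counts for N = 690 under a 3:1 ratio (total parts = 4):
  hairy-stemmed: 690 × 3/4 = 517.5
  smooth-stemmed: 690 × 1/4 = 172.5
χ² = Σ (O − E)² / E
  hairy-stemmed: (529 − 517.5)² / 517.5 = 0.2556
  smooth-stemmed: (161 − 172.5)² / 172.5 = 0.7667
χ² = 0.2556 + 0.7667 = 1.0223 ≈ 1.022
Degrees of freedom = 2 − 1 = 1; critical value at α = 0.05 is 3.841.
Since 1.022 < 3.841, we fail to reject the null hypothesis — the data are consistent with the 3:1 ratio.

1.022; consistent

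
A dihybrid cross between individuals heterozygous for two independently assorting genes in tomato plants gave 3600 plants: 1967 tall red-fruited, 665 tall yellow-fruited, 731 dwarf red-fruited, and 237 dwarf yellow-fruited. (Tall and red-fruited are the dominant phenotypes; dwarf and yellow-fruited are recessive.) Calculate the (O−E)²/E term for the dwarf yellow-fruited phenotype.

A dihybrid F₂ with independent assortment and complete dominance at both loci gives a 9:3:3:1 phenotypic ratio.
Under the 9:3:3:1 hypothesis (Σ ratio = 16, N = 3600):
  tall red-fruited: 3600 × 9/16 = 2025
  tall yellow-fruited: 3600 × 3/16 = 675
  dwarf red-fruited: 3600 × 3/16 = 675
  dwarf yellow-fruited: 3600 × 1/16 = 225
Contribution of dwarf yellow-fruited: (237 − 225)² / 225 = 0.6400

0.640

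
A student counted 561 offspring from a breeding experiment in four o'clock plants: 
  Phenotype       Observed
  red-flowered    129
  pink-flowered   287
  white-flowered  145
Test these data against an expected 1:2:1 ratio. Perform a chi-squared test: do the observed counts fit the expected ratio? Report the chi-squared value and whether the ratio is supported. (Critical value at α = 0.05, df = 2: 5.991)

Under the 1:2:1 hypothesis (Σ ratio = 4, N = 561):
  red-flowered: 561 × 1/4 = 140.25
  pink-flowered: 561 × 2/4 = 280.5
  white-flowered: 561 × 1/4 = 140.25
χ² = Σ (O − E)² / E
  red-flowered: (129 − 140.25)² / 140.25 = 0.9024
  pink-flowered: (287 − 280.5)² / 280.5 = 0.1506
  white-flowered: (145 − 140.25)² / 140.25 = 0.1609
χ² = 0.9024 + 0.1506 + 0.1609 = 1.2139 ≈ 1.214
Degrees of freedom = 3 − 1 = 2; critical value at α = 0.05 is 5.991.
Since 1.214 < 5.991, we fail to reject the null hypothesis — the data are consistent with the 1:2:1 ratio.

1.214; consistent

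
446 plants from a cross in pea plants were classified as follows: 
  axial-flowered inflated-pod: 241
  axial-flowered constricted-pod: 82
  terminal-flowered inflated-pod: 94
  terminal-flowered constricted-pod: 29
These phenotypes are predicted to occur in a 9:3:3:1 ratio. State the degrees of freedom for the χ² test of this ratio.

A goodness-of-fit test with 4 phenotype classes has df = 4 − 1 = 3.

3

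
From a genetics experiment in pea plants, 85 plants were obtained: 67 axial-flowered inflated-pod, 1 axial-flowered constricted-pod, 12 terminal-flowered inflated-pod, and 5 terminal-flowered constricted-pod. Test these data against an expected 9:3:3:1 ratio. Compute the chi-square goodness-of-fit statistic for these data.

22.692

Expected counts for N = 85 under a 9:3:3:1 ratio (total parts = 16):
  axial-flowered inflated-pod: 85 × 9/16 = 47.8125
  axial-flowered constricted-pod: 85 × 3/16 = 15.9375
  terminal-flowered inflated-pod: 85 × 3/16 = 15.9375
  terminal-flowered constricted-pod: 85 × 1/16 = 5.3125
χ² = Σ (O − E)² / E
  axial-flowered inflated-pod: (67 − 47.8125)² / 47.8125 = 7.7001
  axial-flowered constricted-pod: (1 − 15.9375)² / 15.9375 = 14.0002
  terminal-flowered inflated-pod: (12 − 15.9375)² / 15.9375 = 0.9728
  terminal-flowered constricted-pod: (5 − 5.3125)² / 5.3125 = 0.0184
χ² = 7.7001 + 14.0002 + 0.9728 + 0.0184 = 22.6915 ≈ 22.692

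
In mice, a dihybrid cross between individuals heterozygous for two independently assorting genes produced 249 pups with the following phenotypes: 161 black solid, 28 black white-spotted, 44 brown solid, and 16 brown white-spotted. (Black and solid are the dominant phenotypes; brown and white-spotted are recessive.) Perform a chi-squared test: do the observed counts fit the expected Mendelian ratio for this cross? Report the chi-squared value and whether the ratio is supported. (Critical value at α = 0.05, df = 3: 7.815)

A dihybrid F₂ with independent assortment and complete dominance at both loci gives a 9:3:3:1 phenotypic ratio.
Total ratio parts = 16. Expected numbers out of 249:
  black solid: 249 × 9/16 = 140.0625
  black white-spotted: 249 × 3/16 = 46.6875
  brown solid: 249 × 3/16 = 46.6875
  brown white-spotted: 249 × 1/16 = 15.5625
χ² = Σ (O − E)² / E
  black solid: (161 − 140.0625)² / 140.0625 = 3.1299
  black white-spotted: (28 − 46.6875)² / 46.6875 = 7.4800
  brown solid: (44 − 46.6875)² / 46.6875 = 0.1547
  brown white-spotted: (16 − 15.5625)² / 15.5625 = 0.0123
χ² = 3.1299 + 7.4800 + 0.1547 + 0.0123 = 10.7769 ≈ 10.777
Degrees of freedom = 4 − 1 = 3; critical value at α = 0.05 is 7.815.
Since 10.777 > 7.815, we reject the null hypothesis — the data do not fit the 9:3:3:1 ratio.

10.777; not consistent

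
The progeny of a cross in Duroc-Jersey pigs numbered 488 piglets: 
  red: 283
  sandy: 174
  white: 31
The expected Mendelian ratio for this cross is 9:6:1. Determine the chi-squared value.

Total ratio parts = 16. Expected numbers out of 488:
  red: 488 × 9/16 = 274.5
  sandy: 488 × 6/16 = 183
  white: 488 × 1/16 = 30.5
χ² = Σ (O − E)² / E
  red: (283 − 274.5)² / 274.5 = 0.2632
  sandy: (174 − 183)² / 183 = 0.4426
  white: (31 − 30.5)² / 30.5 = 0.0082
χ² = 0.2632 + 0.4426 + 0.0082 = 0.714

0.714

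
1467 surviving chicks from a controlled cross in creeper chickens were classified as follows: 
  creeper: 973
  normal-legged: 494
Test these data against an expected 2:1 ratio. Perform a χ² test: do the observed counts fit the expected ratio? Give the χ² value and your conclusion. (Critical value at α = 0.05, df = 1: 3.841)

0.077; consistent

Expected counts for N = 1467 under a 2:1 ratio (total parts = 3):
  creeper: 1467 × 2/3 = 978
  normal-legged: 1467 × 1/3 = 489
χ² = Σ (O − E)² / E
  creeper: (973 − 978)² / 978 = 0.0256
  normal-legged: (494 − 489)² / 489 = 0.0511
χ² = 0.0256 + 0.0511 = 0.0767 ≈ 0.077
Degrees of freedom = 2 − 1 = 1; critical value at α = 0.05 is 3.841.
Since 0.077 < 3.841, we fail to reject the null hypothesis — the data are consistent with the 2:1 ratio.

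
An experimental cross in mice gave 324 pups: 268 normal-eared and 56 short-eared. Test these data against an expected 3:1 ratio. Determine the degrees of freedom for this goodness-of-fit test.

1

A goodness-of-fit test with 2 phenotype classes has df = 2 − 1 = 1.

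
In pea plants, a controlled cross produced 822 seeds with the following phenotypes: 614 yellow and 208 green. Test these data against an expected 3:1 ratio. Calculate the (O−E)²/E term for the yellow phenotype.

0.010

Under the 3:1 hypothesis (Σ ratio = 4, N = 822):
  yellow: 822 × 3/4 = 616.5
  green: 822 × 1/4 = 205.5
Contribution of yellow: (614 − 616.5)² / 616.5 = 0.0101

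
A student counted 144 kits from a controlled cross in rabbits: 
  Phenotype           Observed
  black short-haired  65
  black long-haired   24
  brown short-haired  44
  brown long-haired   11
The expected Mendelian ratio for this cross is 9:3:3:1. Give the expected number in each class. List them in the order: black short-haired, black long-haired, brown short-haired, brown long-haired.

Expected counts for N = 144 under a 9:3:3:1 ratio (total parts = 16):
  black short-haired: 144 × 9/16 = 81
  black long-haired: 144 × 3/16 = 27
  brown short-haired: 144 × 3/16 = 27
  brown long-haired: 144 × 1/16 = 9

81, 27, 27, 9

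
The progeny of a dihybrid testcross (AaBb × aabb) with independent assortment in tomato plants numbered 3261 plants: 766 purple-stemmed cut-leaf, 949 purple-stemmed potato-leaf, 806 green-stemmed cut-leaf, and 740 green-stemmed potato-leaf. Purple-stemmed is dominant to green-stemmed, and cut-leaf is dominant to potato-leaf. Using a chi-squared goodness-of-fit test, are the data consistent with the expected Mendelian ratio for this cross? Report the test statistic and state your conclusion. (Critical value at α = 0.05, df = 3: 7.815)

31.969; not consistent

A dihybrid testcross with independent assortment gives a 1:1:1:1 ratio.
Total ratio parts = 4. Expected numbers out of 3261:
  purple-stemmed cut-leaf: 3261 × 1/4 = 815.25
  purple-stemmed potato-leaf: 3261 × 1/4 = 815.25
  green-stemmed cut-leaf: 3261 × 1/4 = 815.25
  green-stemmed potato-leaf: 3261 × 1/4 = 815.25
χ² = Σ (O − E)² / E
  purple-stemmed cut-leaf: (766 − 815.25)² / 815.25 = 2.9752
  purple-stemmed potato-leaf: (949 − 815.25)² / 815.25 = 21.9430
  green-stemmed cut-leaf: (806 − 815.25)² / 815.25 = 0.1050
  green-stemmed potato-leaf: (740 − 815.25)² / 815.25 = 6.9458
χ² = 2.9752 + 21.9430 + 0.1050 + 6.9458 = 31.969
Degrees of freedom = 4 − 1 = 3; critical value at α = 0.05 is 7.815.
Since 31.969 > 7.815, we reject the null hypothesis — the data do not fit the 1:1:1:1 ratio.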